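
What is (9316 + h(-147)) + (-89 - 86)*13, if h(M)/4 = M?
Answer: 6453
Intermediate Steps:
h(M) = 4*M
(9316 + h(-147)) + (-89 - 86)*13 = (9316 + 4*(-147)) + (-89 - 86)*13 = (9316 - 588) - 175*13 = 8728 - 2275 = 6453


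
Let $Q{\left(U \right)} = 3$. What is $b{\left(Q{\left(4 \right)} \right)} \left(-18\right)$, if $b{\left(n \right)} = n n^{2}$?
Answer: $-486$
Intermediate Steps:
$b{\left(n \right)} = n^{3}$
$b{\left(Q{\left(4 \right)} \right)} \left(-18\right) = 3^{3} \left(-18\right) = 27 \left(-18\right) = -486$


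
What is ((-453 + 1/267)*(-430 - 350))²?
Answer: 988913809000000/7921 ≈ 1.2485e+11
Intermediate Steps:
((-453 + 1/267)*(-430 - 350))² = ((-453 + 1/267)*(-780))² = (-120950/267*(-780))² = (31447000/89)² = 988913809000000/7921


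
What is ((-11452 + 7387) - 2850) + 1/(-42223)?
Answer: -291972046/42223 ≈ -6915.0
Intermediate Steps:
((-11452 + 7387) - 2850) + 1/(-42223) = (-4065 - 2850) - 1/42223 = -6915 - 1/42223 = -291972046/42223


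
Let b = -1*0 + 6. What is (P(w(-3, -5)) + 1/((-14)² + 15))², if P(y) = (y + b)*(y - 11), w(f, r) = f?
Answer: 78517321/44521 ≈ 1763.6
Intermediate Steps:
b = 6 (b = 0 + 6 = 6)
P(y) = (-11 + y)*(6 + y) (P(y) = (y + 6)*(y - 11) = (6 + y)*(-11 + y) = (-11 + y)*(6 + y))
(P(w(-3, -5)) + 1/((-14)² + 15))² = ((-66 + (-3)² - 5*(-3)) + 1/((-14)² + 15))² = ((-66 + 9 + 15) + 1/(196 + 15))² = (-42 + 1/211)² = (-8861/211)² = 78517321/44521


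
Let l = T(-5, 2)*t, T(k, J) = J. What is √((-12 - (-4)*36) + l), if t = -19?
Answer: √94 ≈ 9.6954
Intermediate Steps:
l = -38 (l = 2*(-19) = -38)
√((-12 - (-4)*36) + l) = √((-12 - (-4)*36) - 38) = √((-12 - 1*(-144)) - 38) = √((-12 + 144) - 38) = √(132 - 38) = √94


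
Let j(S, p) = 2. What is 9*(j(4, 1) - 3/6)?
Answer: 27/2 ≈ 13.500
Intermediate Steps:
9*(j(4, 1) - 3/6) = 9*(2 - 3/6) = 9*(2 - 3*⅙) = 9*(2 - ½) = 9*(3/2) = 27/2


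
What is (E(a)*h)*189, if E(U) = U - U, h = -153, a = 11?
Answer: 0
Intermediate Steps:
E(U) = 0
(E(a)*h)*189 = (0*(-153))*189 = 0*189 = 0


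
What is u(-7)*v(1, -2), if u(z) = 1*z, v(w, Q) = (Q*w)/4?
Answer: 7/2 ≈ 3.5000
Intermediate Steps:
v(w, Q) = Q*w/4 (v(w, Q) = (Q*w)*(¼) = Q*w/4)
u(z) = z
u(-7)*v(1, -2) = -7*(-2)/4 = -7*(-½) = 7/2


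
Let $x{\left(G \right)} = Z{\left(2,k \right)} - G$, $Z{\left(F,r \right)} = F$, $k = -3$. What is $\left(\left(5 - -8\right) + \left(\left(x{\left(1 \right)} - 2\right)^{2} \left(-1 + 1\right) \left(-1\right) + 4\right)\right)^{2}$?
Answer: $289$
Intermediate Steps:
$x{\left(G \right)} = 2 - G$
$\left(\left(5 - -8\right) + \left(\left(x{\left(1 \right)} - 2\right)^{2} \left(-1 + 1\right) \left(-1\right) + 4\right)\right)^{2} = \left(\left(5 - -8\right) + \left(\left(\left(2 - 1\right) - 2\right)^{2} \left(-1 + 1\right) \left(-1\right) + 4\right)\right)^{2} = \left(\left(5 + 8\right) + \left(\left(\left(2 - 1\right) - 2\right)^{2} \cdot 0 \left(-1\right) + 4\right)\right)^{2} = \left(13 + \left(\left(1 - 2\right)^{2} \cdot 0 + 4\right)\right)^{2} = \left(13 + \left(\left(-1\right)^{2} \cdot 0 + 4\right)\right)^{2} = \left(13 + \left(1 \cdot 0 + 4\right)\right)^{2} = \left(13 + \left(0 + 4\right)\right)^{2} = \left(13 + 4\right)^{2} = 17^{2} = 289$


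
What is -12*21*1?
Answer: -252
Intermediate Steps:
-12*21*1 = -252*1 = -252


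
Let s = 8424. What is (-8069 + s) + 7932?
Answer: 8287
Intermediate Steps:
(-8069 + s) + 7932 = (-8069 + 8424) + 7932 = 355 + 7932 = 8287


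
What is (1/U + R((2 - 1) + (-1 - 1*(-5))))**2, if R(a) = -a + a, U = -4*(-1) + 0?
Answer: 1/16 ≈ 0.062500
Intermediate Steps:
U = 4 (U = 4 + 0 = 4)
R(a) = 0
(1/U + R((2 - 1) + (-1 - 1*(-5))))**2 = (1/4 + 0)**2 = (1/4)**2 = 1/16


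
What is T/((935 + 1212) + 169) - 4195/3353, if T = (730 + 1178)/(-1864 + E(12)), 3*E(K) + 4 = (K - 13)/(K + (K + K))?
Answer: -163164215911/130368666953 ≈ -1.2516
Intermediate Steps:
E(K) = -4/3 + (-13 + K)/(9*K) (E(K) = -4/3 + ((K - 13)/(K + (K + K)))/3 = -4/3 + ((-13 + K)/(K + 2*K))/3 = -4/3 + ((-13 + K)/((3*K)))/3 = -4/3 + ((-13 + K)*(1/(3*K)))/3 = -4/3 + ((-13 + K)/(3*K))/3 = -4/3 + (-13 + K)/(9*K))
T = -206064/201457 (T = (730 + 1178)/(-1864 + (⅑)*(-13 - 11*12)/12) = 1908/(-1864 + (⅑)*(1/12)*(-13 - 132)) = 1908/(-1864 + (⅑)*(1/12)*(-145)) = 1908/(-1864 - 145/108) = 1908/(-201457/108) = 1908*(-108/201457) = -206064/201457 ≈ -1.0229)
T/((935 + 1212) + 169) - 4195/3353 = -206064/(201457*((935 + 1212) + 169)) - 4195/3353 = -206064/(201457*(2147 + 169)) - 4195*1/3353 = -206064/201457/2316 - 4195/3353 = -206064/201457*1/2316 - 4195/3353 = -17172/38881201 - 4195/3353 = -163164215911/130368666953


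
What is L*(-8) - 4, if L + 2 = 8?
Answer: -52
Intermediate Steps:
L = 6 (L = -2 + 8 = 6)
L*(-8) - 4 = 6*(-8) - 4 = -48 - 4 = -52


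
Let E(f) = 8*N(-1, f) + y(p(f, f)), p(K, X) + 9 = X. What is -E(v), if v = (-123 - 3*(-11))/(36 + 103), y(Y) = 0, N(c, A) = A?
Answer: 720/139 ≈ 5.1799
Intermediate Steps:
p(K, X) = -9 + X
v = -90/139 (v = (-123 + 33)/139 = -90*1/139 = -90/139 ≈ -0.64748)
E(f) = 8*f (E(f) = 8*f + 0 = 8*f)
-E(v) = -8*(-90)/139 = -1*(-720/139) = 720/139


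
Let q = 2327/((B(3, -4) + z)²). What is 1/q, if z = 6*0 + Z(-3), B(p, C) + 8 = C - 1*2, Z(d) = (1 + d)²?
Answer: 100/2327 ≈ 0.042974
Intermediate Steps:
B(p, C) = -10 + C (B(p, C) = -8 + (C - 1*2) = -8 + (C - 2) = -8 + (-2 + C) = -10 + C)
z = 4 (z = 6*0 + (1 - 3)² = 0 + (-2)² = 0 + 4 = 4)
q = 2327/100 (q = 2327/(((-10 - 4) + 4)²) = 2327/((-14 + 4)²) = 2327/((-10)²) = 2327/100 ≈ 23.270)
1/q = 1/(2327/100) = 100/2327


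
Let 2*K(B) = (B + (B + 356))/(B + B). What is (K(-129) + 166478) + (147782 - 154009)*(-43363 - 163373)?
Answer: 332177979851/258 ≈ 1.2875e+9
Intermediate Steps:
K(B) = (356 + 2*B)/(4*B) (K(B) = ((B + (B + 356))/(B + B))/2 = ((B + (356 + B))/((2*B)))/2 = ((356 + 2*B)*(1/(2*B)))/2 = ((356 + 2*B)/(2*B))/2 = (356 + 2*B)/(4*B))
(K(-129) + 166478) + (147782 - 154009)*(-43363 - 163373) = ((1/2)*(178 - 129)/(-129) + 166478) + (147782 - 154009)*(-43363 - 163373) = ((1/2)*(-1/129)*49 + 166478) - 6227*(-206736) = (-49/258 + 166478) + 1287345072 = 42951275/258 + 1287345072 = 332177979851/258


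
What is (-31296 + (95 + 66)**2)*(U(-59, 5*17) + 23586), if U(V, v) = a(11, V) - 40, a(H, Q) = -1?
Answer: -126554375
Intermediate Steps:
U(V, v) = -41 (U(V, v) = -1 - 40 = -41)
(-31296 + (95 + 66)**2)*(U(-59, 5*17) + 23586) = (-31296 + (95 + 66)**2)*(-41 + 23586) = (-31296 + 161**2)*23545 = (-31296 + 25921)*23545 = -5375*23545 = -126554375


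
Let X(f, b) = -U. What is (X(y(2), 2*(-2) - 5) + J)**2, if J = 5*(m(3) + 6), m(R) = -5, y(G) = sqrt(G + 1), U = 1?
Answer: 16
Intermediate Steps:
y(G) = sqrt(1 + G)
J = 5 (J = 5*(-5 + 6) = 5*1 = 5)
X(f, b) = -1 (X(f, b) = -1*1 = -1)
(X(y(2), 2*(-2) - 5) + J)**2 = (-1 + 5)**2 = 4**2 = 16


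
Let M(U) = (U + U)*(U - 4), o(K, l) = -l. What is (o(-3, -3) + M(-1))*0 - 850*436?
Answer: -370600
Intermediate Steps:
M(U) = 2*U*(-4 + U) (M(U) = (2*U)*(-4 + U) = 2*U*(-4 + U))
(o(-3, -3) + M(-1))*0 - 850*436 = (-1*(-3) + 2*(-1)*(-4 - 1))*0 - 850*436 = (3 + 2*(-1)*(-5))*0 - 370600 = (3 + 10)*0 - 370600 = 13*0 - 370600 = 0 - 370600 = -370600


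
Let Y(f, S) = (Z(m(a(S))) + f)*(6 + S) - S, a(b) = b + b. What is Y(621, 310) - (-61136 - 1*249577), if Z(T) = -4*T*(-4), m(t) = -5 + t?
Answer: 3616079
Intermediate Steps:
a(b) = 2*b
Z(T) = 16*T
Y(f, S) = -S + (6 + S)*(-80 + f + 32*S) (Y(f, S) = (16*(-5 + 2*S) + f)*(6 + S) - S = ((-80 + 32*S) + f)*(6 + S) - S = (-80 + f + 32*S)*(6 + S) - S = (6 + S)*(-80 + f + 32*S) - S = -S + (6 + S)*(-80 + f + 32*S))
Y(621, 310) - (-61136 - 1*249577) = (-480 + 6*621 + 32*310² + 111*310 + 310*621) - (-61136 - 1*249577) = (-480 + 3726 + 32*96100 + 34410 + 192510) - (-61136 - 249577) = (-480 + 3726 + 3075200 + 34410 + 192510) - 1*(-310713) = 3305366 + 310713 = 3616079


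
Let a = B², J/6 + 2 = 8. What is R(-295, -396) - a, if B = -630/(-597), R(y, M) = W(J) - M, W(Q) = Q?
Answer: 17063532/39601 ≈ 430.89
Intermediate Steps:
J = 36 (J = -12 + 6*8 = -12 + 48 = 36)
R(y, M) = 36 - M
B = 210/199 (B = -630*(-1/597) = 210/199 ≈ 1.0553)
a = 44100/39601 (a = (210/199)² = 44100/39601 ≈ 1.1136)
R(-295, -396) - a = (36 - 1*(-396)) - 1*44100/39601 = (36 + 396) - 44100/39601 = 432 - 44100/39601 = 17063532/39601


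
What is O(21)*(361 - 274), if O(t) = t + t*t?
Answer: 40194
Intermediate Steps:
O(t) = t + t²
O(21)*(361 - 274) = (21*(1 + 21))*(361 - 274) = (21*22)*87 = 462*87 = 40194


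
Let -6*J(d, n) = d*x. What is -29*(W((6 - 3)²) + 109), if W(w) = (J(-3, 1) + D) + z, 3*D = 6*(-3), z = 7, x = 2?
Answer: -3219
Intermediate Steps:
D = -6 (D = (6*(-3))/3 = (⅓)*(-18) = -6)
J(d, n) = -d/3 (J(d, n) = -d*2/6 = -d/3)
W(w) = 2 (W(w) = (-⅓*(-3) - 6) + 7 = (1 - 6) + 7 = -5 + 7 = 2)
-29*(W((6 - 3)²) + 109) = -29*(2 + 109) = -29*111 = -3219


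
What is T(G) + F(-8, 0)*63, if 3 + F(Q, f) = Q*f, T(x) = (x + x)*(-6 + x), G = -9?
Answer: 81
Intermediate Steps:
T(x) = 2*x*(-6 + x) (T(x) = (2*x)*(-6 + x) = 2*x*(-6 + x))
F(Q, f) = -3 + Q*f
T(G) + F(-8, 0)*63 = 2*(-9)*(-6 - 9) + (-3 - 8*0)*63 = 2*(-9)*(-15) + (-3 + 0)*63 = 270 - 3*63 = 270 - 189 = 81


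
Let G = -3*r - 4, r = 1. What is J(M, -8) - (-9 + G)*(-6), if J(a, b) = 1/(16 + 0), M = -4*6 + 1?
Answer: -1535/16 ≈ -95.938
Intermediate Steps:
M = -23 (M = -24 + 1 = -23)
G = -7 (G = -3*1 - 4 = -3 - 4 = -7)
J(a, b) = 1/16
J(M, -8) - (-9 + G)*(-6) = 1/16 - (-9 - 7)*(-6) = 1/16 - (-16)*(-6) = 1/16 - 1*96 = 1/16 - 96 = -1535/16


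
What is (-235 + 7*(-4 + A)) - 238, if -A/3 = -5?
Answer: -396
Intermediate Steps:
A = 15 (A = -3*(-5) = 15)
(-235 + 7*(-4 + A)) - 238 = (-235 + 7*(-4 + 15)) - 238 = (-235 + 7*11) - 238 = (-235 + 77) - 238 = -158 - 238 = -396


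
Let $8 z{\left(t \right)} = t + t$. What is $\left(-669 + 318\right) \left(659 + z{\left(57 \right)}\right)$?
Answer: $- \frac{945243}{4} \approx -2.3631 \cdot 10^{5}$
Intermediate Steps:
$z{\left(t \right)} = \frac{t}{4}$ ($z{\left(t \right)} = \frac{t + t}{8} = \frac{2 t}{8} = \frac{t}{4}$)
$\left(-669 + 318\right) \left(659 + z{\left(57 \right)}\right) = \left(-669 + 318\right) \left(659 + \frac{1}{4} \cdot 57\right) = - 351 \left(659 + \frac{57}{4}\right) = \left(-351\right) \frac{2693}{4} = - \frac{945243}{4}$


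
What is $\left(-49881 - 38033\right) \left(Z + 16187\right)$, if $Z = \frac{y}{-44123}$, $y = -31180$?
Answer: $- \frac{62792590412434}{44123} \approx -1.4231 \cdot 10^{9}$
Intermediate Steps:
$Z = \frac{31180}{44123}$ ($Z = - \frac{31180}{-44123} = \left(-31180\right) \left(- \frac{1}{44123}\right) = \frac{31180}{44123} \approx 0.70666$)
$\left(-49881 - 38033\right) \left(Z + 16187\right) = \left(-49881 - 38033\right) \left(\frac{31180}{44123} + 16187\right) = \left(-87914\right) \frac{714250181}{44123} = - \frac{62792590412434}{44123}$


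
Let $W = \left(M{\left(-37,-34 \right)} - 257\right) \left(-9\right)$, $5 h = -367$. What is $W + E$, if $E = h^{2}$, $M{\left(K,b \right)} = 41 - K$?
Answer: $\frac{174964}{25} \approx 6998.6$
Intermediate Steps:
$h = - \frac{367}{5}$ ($h = \frac{1}{5} \left(-367\right) = - \frac{367}{5} \approx -73.4$)
$E = \frac{134689}{25}$ ($E = \left(- \frac{367}{5}\right)^{2} = \frac{134689}{25} \approx 5387.6$)
$W = 1611$ ($W = \left(\left(41 - -37\right) - 257\right) \left(-9\right) = \left(\left(41 + 37\right) - 257\right) \left(-9\right) = \left(78 - 257\right) \left(-9\right) = \left(-179\right) \left(-9\right) = 1611$)
$W + E = 1611 + \frac{134689}{25} = \frac{174964}{25}$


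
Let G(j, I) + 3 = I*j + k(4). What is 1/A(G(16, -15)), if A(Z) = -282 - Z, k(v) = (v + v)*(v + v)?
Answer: -1/103 ≈ -0.0097087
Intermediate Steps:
k(v) = 4*v**2 (k(v) = (2*v)*(2*v) = 4*v**2)
G(j, I) = 61 + I*j (G(j, I) = -3 + (I*j + 4*4**2) = -3 + (I*j + 4*16) = -3 + (I*j + 64) = -3 + (64 + I*j) = 61 + I*j)
1/A(G(16, -15)) = 1/(-282 - (61 - 15*16)) = 1/(-282 - (61 - 240)) = 1/(-282 - 1*(-179)) = 1/(-282 + 179) = 1/(-103) = -1/103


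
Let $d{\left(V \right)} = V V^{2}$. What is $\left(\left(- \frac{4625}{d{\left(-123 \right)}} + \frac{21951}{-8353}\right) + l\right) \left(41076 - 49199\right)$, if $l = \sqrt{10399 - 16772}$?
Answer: $\frac{331493609979716}{15543822051} - 8123 i \sqrt{6373} \approx 21326.0 - 6.4847 \cdot 10^{5} i$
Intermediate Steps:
$d{\left(V \right)} = V^{3}$
$l = i \sqrt{6373}$ ($l = \sqrt{-6373} = i \sqrt{6373} \approx 79.831 i$)
$\left(\left(- \frac{4625}{d{\left(-123 \right)}} + \frac{21951}{-8353}\right) + l\right) \left(41076 - 49199\right) = \left(\left(- \frac{4625}{\left(-123\right)^{3}} + \frac{21951}{-8353}\right) + i \sqrt{6373}\right) \left(41076 - 49199\right) = \left(\left(- \frac{4625}{-1860867} + 21951 \left(- \frac{1}{8353}\right)\right) + i \sqrt{6373}\right) \left(-8123\right) = \left(\left(\left(-4625\right) \left(- \frac{1}{1860867}\right) - \frac{21951}{8353}\right) + i \sqrt{6373}\right) \left(-8123\right) = \left(\left(\frac{4625}{1860867} - \frac{21951}{8353}\right) + i \sqrt{6373}\right) \left(-8123\right) = \left(- \frac{40809258892}{15543822051} + i \sqrt{6373}\right) \left(-8123\right) = \frac{331493609979716}{15543822051} - 8123 i \sqrt{6373}$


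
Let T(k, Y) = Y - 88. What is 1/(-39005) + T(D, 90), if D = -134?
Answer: 78009/39005 ≈ 2.0000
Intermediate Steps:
T(k, Y) = -88 + Y
1/(-39005) + T(D, 90) = 1/(-39005) + (-88 + 90) = -1/39005 + 2 = 78009/39005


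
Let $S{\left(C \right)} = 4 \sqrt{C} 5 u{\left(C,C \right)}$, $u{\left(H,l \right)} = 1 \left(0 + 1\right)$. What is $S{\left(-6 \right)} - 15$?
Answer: $-15 + 20 i \sqrt{6} \approx -15.0 + 48.99 i$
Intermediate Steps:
$u{\left(H,l \right)} = 1$ ($u{\left(H,l \right)} = 1 \cdot 1 = 1$)
$S{\left(C \right)} = 20 \sqrt{C}$ ($S{\left(C \right)} = 4 \sqrt{C} 5 \cdot 1 = 20 \sqrt{C} 1 = 20 \sqrt{C}$)
$S{\left(-6 \right)} - 15 = 20 \sqrt{-6} - 15 = 20 i \sqrt{6} - 15 = -15 + 20 i \sqrt{6}$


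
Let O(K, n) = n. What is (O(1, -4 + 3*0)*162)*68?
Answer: -44064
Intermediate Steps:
(O(1, -4 + 3*0)*162)*68 = ((-4 + 3*0)*162)*68 = ((-4 + 0)*162)*68 = -4*162*68 = -648*68 = -44064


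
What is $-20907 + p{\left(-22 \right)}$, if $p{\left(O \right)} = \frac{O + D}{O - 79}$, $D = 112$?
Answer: $- \frac{2111697}{101} \approx -20908.0$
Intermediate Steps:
$p{\left(O \right)} = \frac{112 + O}{-79 + O}$ ($p{\left(O \right)} = \frac{O + 112}{O - 79} = \frac{112 + O}{-79 + O}$)
$-20907 + p{\left(-22 \right)} = -20907 + \frac{112 - 22}{-79 - 22} = -20907 + \frac{1}{-101} \cdot 90 = -20907 - \frac{90}{101} = - \frac{2111697}{101}$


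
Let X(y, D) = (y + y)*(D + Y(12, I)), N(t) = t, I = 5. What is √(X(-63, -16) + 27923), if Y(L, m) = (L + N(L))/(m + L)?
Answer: √8600963/17 ≈ 172.51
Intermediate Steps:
Y(L, m) = 2*L/(L + m) (Y(L, m) = (L + L)/(m + L) = (2*L)/(L + m) = 2*L/(L + m))
X(y, D) = 2*y*(24/17 + D) (X(y, D) = (y + y)*(D + 2*12/(12 + 5)) = (2*y)*(D + 2*12/17) = (2*y)*(D + 2*12*(1/17)) = (2*y)*(D + 24/17) = (2*y)*(24/17 + D) = 2*y*(24/17 + D))
√(X(-63, -16) + 27923) = √((2/17)*(-63)*(24 + 17*(-16)) + 27923) = √((2/17)*(-63)*(24 - 272) + 27923) = √((2/17)*(-63)*(-248) + 27923) = √(31248/17 + 27923) = √(505939/17) = √8600963/17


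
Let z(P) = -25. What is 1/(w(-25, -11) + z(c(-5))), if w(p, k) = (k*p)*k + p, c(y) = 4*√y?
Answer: -1/3075 ≈ -0.00032520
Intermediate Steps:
w(p, k) = p + p*k² (w(p, k) = p*k² + p = p + p*k²)
1/(w(-25, -11) + z(c(-5))) = 1/(-25*(1 + (-11)²) - 25) = 1/(-25*(1 + 121) - 25) = 1/(-25*122 - 25) = 1/(-3050 - 25) = 1/(-3075) = -1/3075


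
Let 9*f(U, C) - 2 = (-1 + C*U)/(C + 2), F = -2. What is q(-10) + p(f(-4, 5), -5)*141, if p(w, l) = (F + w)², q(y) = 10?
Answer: 17237/27 ≈ 638.41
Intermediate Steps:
f(U, C) = 2/9 + (-1 + C*U)/(9*(2 + C)) (f(U, C) = 2/9 + ((-1 + C*U)/(C + 2))/9 = 2/9 + ((-1 + C*U)/(2 + C))/9 = 2/9 + (-1 + C*U)/(9*(2 + C)))
p(w, l) = (-2 + w)²
q(-10) + p(f(-4, 5), -5)*141 = 10 + (-2 + (3 + 2*5 + 5*(-4))/(9*(2 + 5)))²*141 = 10 + (-2 + (⅑)*(3 + 10 - 20)/7)²*141 = 10 + (-2 + (⅑)*(⅐)*(-7))²*141 = 10 + (-2 - ⅑)²*141 = 10 + (-19/9)²*141 = 10 + (361/81)*141 = 10 + 16967/27 = 17237/27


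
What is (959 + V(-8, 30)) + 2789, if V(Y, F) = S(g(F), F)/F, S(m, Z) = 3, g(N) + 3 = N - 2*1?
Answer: 37481/10 ≈ 3748.1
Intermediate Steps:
g(N) = -5 + N (g(N) = -3 + (N - 2*1) = -3 + (N - 2) = -3 + (-2 + N) = -5 + N)
V(Y, F) = 3/F
(959 + V(-8, 30)) + 2789 = (959 + 3/30) + 2789 = (959 + 3*(1/30)) + 2789 = (959 + 1/10) + 2789 = 9591/10 + 2789 = 37481/10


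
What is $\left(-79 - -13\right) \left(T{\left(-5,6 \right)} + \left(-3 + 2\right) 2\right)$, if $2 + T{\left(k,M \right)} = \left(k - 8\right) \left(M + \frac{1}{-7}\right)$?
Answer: $\frac{37026}{7} \approx 5289.4$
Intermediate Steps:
$T{\left(k,M \right)} = -2 + \left(-8 + k\right) \left(- \frac{1}{7} + M\right)$ ($T{\left(k,M \right)} = -2 + \left(k - 8\right) \left(M + \frac{1}{-7}\right) = -2 + \left(-8 + k\right) \left(M - \frac{1}{7}\right) = -2 + \left(-8 + k\right) \left(- \frac{1}{7} + M\right)$)
$\left(-79 - -13\right) \left(T{\left(-5,6 \right)} + \left(-3 + 2\right) 2\right) = \left(-79 - -13\right) \left(\left(- \frac{6}{7} - 48 - - \frac{5}{7} + 6 \left(-5\right)\right) + \left(-3 + 2\right) 2\right) = \left(-79 + 13\right) \left(\left(- \frac{6}{7} - 48 + \frac{5}{7} - 30\right) - 2\right) = - 66 \left(- \frac{547}{7} - 2\right) = \left(-66\right) \left(- \frac{561}{7}\right) = \frac{37026}{7}$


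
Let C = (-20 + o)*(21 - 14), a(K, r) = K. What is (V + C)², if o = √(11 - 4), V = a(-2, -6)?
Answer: 20507 - 1988*√7 ≈ 15247.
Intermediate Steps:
V = -2
o = √7 ≈ 2.6458
C = -140 + 7*√7 (C = (-20 + √7)*(21 - 14) = (-20 + √7)*7 = -140 + 7*√7 ≈ -121.48)
(V + C)² = (-2 + (-140 + 7*√7))² = (-142 + 7*√7)²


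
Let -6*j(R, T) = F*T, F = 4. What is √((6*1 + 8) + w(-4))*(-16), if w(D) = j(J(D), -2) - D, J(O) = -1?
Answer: -16*√174/3 ≈ -70.352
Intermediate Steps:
j(R, T) = -2*T/3
w(D) = 4/3 - D (w(D) = -⅔*(-2) - D = 4/3 - D)
√((6*1 + 8) + w(-4))*(-16) = √((6*1 + 8) + (4/3 - 1*(-4)))*(-16) = √((6 + 8) + (4/3 + 4))*(-16) = √(14 + 16/3)*(-16) = √(58/3)*(-16) = (√174/3)*(-16) = -16*√174/3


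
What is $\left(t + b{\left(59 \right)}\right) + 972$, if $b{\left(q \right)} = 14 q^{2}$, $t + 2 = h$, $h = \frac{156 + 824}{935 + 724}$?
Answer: $\frac{11779988}{237} \approx 49705.0$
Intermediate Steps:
$h = \frac{140}{237}$ ($h = \frac{980}{1659} = 980 \cdot \frac{1}{1659} = \frac{140}{237} \approx 0.59072$)
$t = - \frac{334}{237}$ ($t = -2 + \frac{140}{237} = - \frac{334}{237} \approx -1.4093$)
$\left(t + b{\left(59 \right)}\right) + 972 = \left(- \frac{334}{237} + 14 \cdot 59^{2}\right) + 972 = \left(- \frac{334}{237} + 14 \cdot 3481\right) + 972 = \left(- \frac{334}{237} + 48734\right) + 972 = \frac{11549624}{237} + 972 = \frac{11779988}{237}$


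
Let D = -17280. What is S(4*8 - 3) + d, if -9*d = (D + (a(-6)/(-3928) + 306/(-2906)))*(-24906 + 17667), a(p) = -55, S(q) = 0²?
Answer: -237979993329257/17122152 ≈ -1.3899e+7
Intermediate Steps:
S(q) = 0
d = -237979993329257/17122152 (d = -(-17280 + (-55/(-3928) + 306/(-2906)))*(-24906 + 17667)/9 = -(-17280 + (-55*(-1/3928) + 306*(-1/2906)))*(-7239)/9 = -(-17280 + (55/3928 - 153/1453))*(-7239)/9 = -(-17280 - 521069/5707384)*(-7239)/9 = -(-98624116589)*(-7239)/51366456 = -⅑*713939979987771/5707384 = -237979993329257/17122152 ≈ -1.3899e+7)
S(4*8 - 3) + d = 0 - 237979993329257/17122152 = -237979993329257/17122152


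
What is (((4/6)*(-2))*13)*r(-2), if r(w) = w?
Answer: 104/3 ≈ 34.667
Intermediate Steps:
(((4/6)*(-2))*13)*r(-2) = (((4/6)*(-2))*13)*(-2) = (((4*(⅙))*(-2))*13)*(-2) = (((⅔)*(-2))*13)*(-2) = -4/3*13*(-2) = -52/3*(-2) = 104/3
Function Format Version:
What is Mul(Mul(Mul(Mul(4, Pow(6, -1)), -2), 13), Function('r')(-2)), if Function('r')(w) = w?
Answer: Rational(104, 3) ≈ 34.667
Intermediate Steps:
Mul(Mul(Mul(Mul(4, Pow(6, -1)), -2), 13), Function('r')(-2)) = Mul(Mul(Mul(Mul(4, Pow(6, -1)), -2), 13), -2) = Mul(Mul(Mul(Mul(4, Rational(1, 6)), -2), 13), -2) = Mul(Mul(Mul(Rational(2, 3), -2), 13), -2) = Mul(Mul(Rational(-4, 3), 13), -2) = Mul(Rational(-52, 3), -2) = Rational(104, 3)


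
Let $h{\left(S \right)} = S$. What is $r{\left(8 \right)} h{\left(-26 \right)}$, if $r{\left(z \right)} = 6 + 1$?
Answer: $-182$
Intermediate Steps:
$r{\left(z \right)} = 7$
$r{\left(8 \right)} h{\left(-26 \right)} = 7 \left(-26\right) = -182$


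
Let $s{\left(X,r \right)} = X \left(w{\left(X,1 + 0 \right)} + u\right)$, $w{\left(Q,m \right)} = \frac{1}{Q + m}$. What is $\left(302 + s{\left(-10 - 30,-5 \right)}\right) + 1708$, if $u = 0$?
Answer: $\frac{78430}{39} \approx 2011.0$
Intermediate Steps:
$s{\left(X,r \right)} = \frac{X}{1 + X}$ ($s{\left(X,r \right)} = X \left(\frac{1}{X + \left(1 + 0\right)} + 0\right) = X \left(\frac{1}{X + 1} + 0\right) = X \left(\frac{1}{1 + X} + 0\right) = \frac{X}{1 + X}$)
$\left(302 + s{\left(-10 - 30,-5 \right)}\right) + 1708 = \left(302 + \frac{-10 - 30}{1 - 40}\right) + 1708 = \left(302 - \frac{40}{1 - 40}\right) + 1708 = \left(302 - \frac{40}{-39}\right) + 1708 = \left(302 - - \frac{40}{39}\right) + 1708 = \left(302 + \frac{40}{39}\right) + 1708 = \frac{11818}{39} + 1708 = \frac{78430}{39}$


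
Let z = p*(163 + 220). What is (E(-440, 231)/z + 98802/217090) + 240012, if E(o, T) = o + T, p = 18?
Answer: 179603512795349/748309230 ≈ 2.4001e+5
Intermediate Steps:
z = 6894 (z = 18*(163 + 220) = 18*383 = 6894)
E(o, T) = T + o
(E(-440, 231)/z + 98802/217090) + 240012 = ((231 - 440)/6894 + 98802/217090) + 240012 = (-209*1/6894 + 98802*(1/217090)) + 240012 = (-209/6894 + 49401/108545) + 240012 = 317884589/748309230 + 240012 = 179603512795349/748309230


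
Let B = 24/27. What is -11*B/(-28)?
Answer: 22/63 ≈ 0.34921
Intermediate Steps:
B = 8/9 (B = 24*(1/27) = 8/9 ≈ 0.88889)
-11*B/(-28) = -11*8/9/(-28) = -88/9*(-1/28) = 22/63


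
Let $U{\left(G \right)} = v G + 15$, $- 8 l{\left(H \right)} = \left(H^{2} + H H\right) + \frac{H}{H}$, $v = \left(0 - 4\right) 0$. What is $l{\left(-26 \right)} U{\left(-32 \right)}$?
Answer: $- \frac{20295}{8} \approx -2536.9$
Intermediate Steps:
$v = 0$ ($v = \left(-4\right) 0 = 0$)
$l{\left(H \right)} = - \frac{1}{8} - \frac{H^{2}}{4}$ ($l{\left(H \right)} = - \frac{\left(H^{2} + H H\right) + \frac{H}{H}}{8} = - \frac{\left(H^{2} + H^{2}\right) + 1}{8} = - \frac{2 H^{2} + 1}{8} = - \frac{1 + 2 H^{2}}{8} = - \frac{1}{8} - \frac{H^{2}}{4}$)
$U{\left(G \right)} = 15$ ($U{\left(G \right)} = 0 G + 15 = 0 + 15 = 15$)
$l{\left(-26 \right)} U{\left(-32 \right)} = \left(- \frac{1}{8} - \frac{\left(-26\right)^{2}}{4}\right) 15 = \left(- \frac{1}{8} - 169\right) 15 = \left(- \frac{1353}{8}\right) 15 = - \frac{20295}{8}$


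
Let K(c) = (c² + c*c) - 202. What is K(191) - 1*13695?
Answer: 59065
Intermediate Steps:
K(c) = -202 + 2*c² (K(c) = (c² + c²) - 202 = 2*c² - 202 = -202 + 2*c²)
K(191) - 1*13695 = (-202 + 2*191²) - 1*13695 = (-202 + 2*36481) - 13695 = (-202 + 72962) - 13695 = 72760 - 13695 = 59065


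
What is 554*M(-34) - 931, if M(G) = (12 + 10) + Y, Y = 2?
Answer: 12365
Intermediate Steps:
M(G) = 24 (M(G) = (12 + 10) + 2 = 22 + 2 = 24)
554*M(-34) - 931 = 554*24 - 931 = 13296 - 931 = 12365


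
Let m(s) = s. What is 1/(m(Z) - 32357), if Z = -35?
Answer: -1/32392 ≈ -3.0872e-5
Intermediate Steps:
1/(m(Z) - 32357) = 1/(-35 - 32357) = 1/(-32392) = -1/32392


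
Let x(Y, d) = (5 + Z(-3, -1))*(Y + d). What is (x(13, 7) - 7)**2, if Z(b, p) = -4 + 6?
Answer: 17689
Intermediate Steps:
Z(b, p) = 2
x(Y, d) = 7*Y + 7*d (x(Y, d) = (5 + 2)*(Y + d) = 7*(Y + d) = 7*Y + 7*d)
(x(13, 7) - 7)**2 = ((7*13 + 7*7) - 7)**2 = ((91 + 49) - 7)**2 = (140 - 7)**2 = 133**2 = 17689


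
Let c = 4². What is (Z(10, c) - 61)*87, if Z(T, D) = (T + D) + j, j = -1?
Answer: -3132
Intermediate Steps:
c = 16
Z(T, D) = -1 + D + T (Z(T, D) = (T + D) - 1 = (D + T) - 1 = -1 + D + T)
(Z(10, c) - 61)*87 = ((-1 + 16 + 10) - 61)*87 = (25 - 61)*87 = -36*87 = -3132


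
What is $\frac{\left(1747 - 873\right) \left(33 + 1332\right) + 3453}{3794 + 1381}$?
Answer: $\frac{398821}{1725} \approx 231.2$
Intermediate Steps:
$\frac{\left(1747 - 873\right) \left(33 + 1332\right) + 3453}{3794 + 1381} = \frac{874 \cdot 1365 + 3453}{5175} = \left(1193010 + 3453\right) \frac{1}{5175} = 1196463 \cdot \frac{1}{5175} = \frac{398821}{1725}$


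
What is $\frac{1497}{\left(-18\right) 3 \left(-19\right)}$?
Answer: $\frac{499}{342} \approx 1.4591$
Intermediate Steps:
$\frac{1497}{\left(-18\right) 3 \left(-19\right)} = \frac{1497}{\left(-54\right) \left(-19\right)} = \frac{1497}{1026} = 1497 \cdot \frac{1}{1026} = \frac{499}{342}$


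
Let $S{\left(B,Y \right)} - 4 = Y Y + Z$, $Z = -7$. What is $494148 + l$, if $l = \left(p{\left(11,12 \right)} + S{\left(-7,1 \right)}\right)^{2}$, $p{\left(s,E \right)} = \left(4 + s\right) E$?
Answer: $525832$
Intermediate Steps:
$S{\left(B,Y \right)} = -3 + Y^{2}$ ($S{\left(B,Y \right)} = 4 + \left(Y Y - 7\right) = 4 + \left(Y^{2} - 7\right) = 4 + \left(-7 + Y^{2}\right) = -3 + Y^{2}$)
$p{\left(s,E \right)} = E \left(4 + s\right)$
$l = 31684$ ($l = \left(12 \left(4 + 11\right) - \left(3 - 1^{2}\right)\right)^{2} = \left(12 \cdot 15 + \left(-3 + 1\right)\right)^{2} = \left(180 - 2\right)^{2} = 178^{2} = 31684$)
$494148 + l = 494148 + 31684 = 525832$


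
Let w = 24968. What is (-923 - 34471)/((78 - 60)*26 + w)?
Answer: -17697/12718 ≈ -1.3915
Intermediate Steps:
(-923 - 34471)/((78 - 60)*26 + w) = (-923 - 34471)/((78 - 60)*26 + 24968) = -35394/(18*26 + 24968) = -35394/(468 + 24968) = -35394/25436 = -35394*1/25436 = -17697/12718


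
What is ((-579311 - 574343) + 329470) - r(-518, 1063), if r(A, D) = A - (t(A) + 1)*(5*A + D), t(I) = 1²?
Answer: -826720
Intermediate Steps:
t(I) = 1
r(A, D) = -9*A - 2*D (r(A, D) = A - (1 + 1)*(5*A + D) = A - 2*(D + 5*A) = A - (2*D + 10*A) = A + (-10*A - 2*D) = -9*A - 2*D)
((-579311 - 574343) + 329470) - r(-518, 1063) = ((-579311 - 574343) + 329470) - (-9*(-518) - 2*1063) = (-1153654 + 329470) - (4662 - 2126) = -824184 - 1*2536 = -824184 - 2536 = -826720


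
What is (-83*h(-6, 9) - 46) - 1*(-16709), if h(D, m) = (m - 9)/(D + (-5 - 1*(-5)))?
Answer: 16663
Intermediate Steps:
h(D, m) = (-9 + m)/D (h(D, m) = (-9 + m)/(D + (-5 + 5)) = (-9 + m)/(D + 0) = (-9 + m)/D)
(-83*h(-6, 9) - 46) - 1*(-16709) = (-83*(-9 + 9)/(-6) - 46) - 1*(-16709) = (-(-83)*0/6 - 46) + 16709 = (-83*0 - 46) + 16709 = (0 - 46) + 16709 = -46 + 16709 = 16663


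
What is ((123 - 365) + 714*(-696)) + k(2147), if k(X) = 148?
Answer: -497038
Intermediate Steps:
((123 - 365) + 714*(-696)) + k(2147) = ((123 - 365) + 714*(-696)) + 148 = (-242 - 496944) + 148 = -497186 + 148 = -497038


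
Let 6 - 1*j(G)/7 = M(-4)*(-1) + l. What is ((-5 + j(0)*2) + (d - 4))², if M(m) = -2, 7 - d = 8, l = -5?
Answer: 13456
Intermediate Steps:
d = -1 (d = 7 - 1*8 = 7 - 8 = -1)
j(G) = 63 (j(G) = 42 - 7*(-2*(-1) - 5) = 42 - 7*(2 - 5) = 42 - 7*(-3) = 42 + 21 = 63)
((-5 + j(0)*2) + (d - 4))² = ((-5 + 63*2) + (-1 - 4))² = ((-5 + 126) - 5)² = (121 - 5)² = 116² = 13456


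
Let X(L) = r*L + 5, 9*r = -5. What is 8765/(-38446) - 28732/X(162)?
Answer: 1103885447/3267910 ≈ 337.80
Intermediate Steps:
r = -5/9 (r = (1/9)*(-5) = -5/9 ≈ -0.55556)
X(L) = 5 - 5*L/9 (X(L) = -5*L/9 + 5 = 5 - 5*L/9)
8765/(-38446) - 28732/X(162) = 8765/(-38446) - 28732/(5 - 5/9*162) = 8765*(-1/38446) - 28732/(5 - 90) = -8765/38446 - 28732/(-85) = -8765/38446 - 28732*(-1/85) = -8765/38446 + 28732/85 = 1103885447/3267910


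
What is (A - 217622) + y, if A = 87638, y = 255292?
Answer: 125308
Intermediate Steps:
(A - 217622) + y = (87638 - 217622) + 255292 = -129984 + 255292 = 125308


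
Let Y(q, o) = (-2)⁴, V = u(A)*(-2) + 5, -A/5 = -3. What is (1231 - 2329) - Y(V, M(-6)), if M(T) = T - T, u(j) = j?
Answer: -1114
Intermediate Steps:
A = 15 (A = -5*(-3) = 15)
V = -25 (V = 15*(-2) + 5 = -30 + 5 = -25)
M(T) = 0
Y(q, o) = 16
(1231 - 2329) - Y(V, M(-6)) = (1231 - 2329) - 1*16 = -1098 - 16 = -1114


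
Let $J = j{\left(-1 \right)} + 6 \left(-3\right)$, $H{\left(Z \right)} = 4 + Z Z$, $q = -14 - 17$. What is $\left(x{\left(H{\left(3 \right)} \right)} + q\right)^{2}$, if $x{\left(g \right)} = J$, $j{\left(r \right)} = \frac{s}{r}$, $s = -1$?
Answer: $2304$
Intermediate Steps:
$j{\left(r \right)} = - \frac{1}{r}$
$q = -31$ ($q = -14 - 17 = -31$)
$H{\left(Z \right)} = 4 + Z^{2}$
$J = -17$ ($J = - \frac{1}{-1} + 6 \left(-3\right) = \left(-1\right) \left(-1\right) - 18 = 1 - 18 = -17$)
$x{\left(g \right)} = -17$
$\left(x{\left(H{\left(3 \right)} \right)} + q\right)^{2} = \left(-17 - 31\right)^{2} = \left(-48\right)^{2} = 2304$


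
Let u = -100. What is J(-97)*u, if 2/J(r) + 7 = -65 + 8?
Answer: 25/8 ≈ 3.1250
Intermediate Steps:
J(r) = -1/32 (J(r) = 2/(-7 + (-65 + 8)) = 2/(-7 - 57) = 2/(-64) = 2*(-1/64) = -1/32)
J(-97)*u = -1/32*(-100) = 25/8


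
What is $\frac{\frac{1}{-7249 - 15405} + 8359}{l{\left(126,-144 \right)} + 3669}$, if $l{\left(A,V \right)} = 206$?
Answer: $\frac{37872957}{17556850} \approx 2.1572$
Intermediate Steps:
$\frac{\frac{1}{-7249 - 15405} + 8359}{l{\left(126,-144 \right)} + 3669} = \frac{\frac{1}{-7249 - 15405} + 8359}{206 + 3669} = \frac{\frac{1}{-22654} + 8359}{3875} = \left(- \frac{1}{22654} + 8359\right) \frac{1}{3875} = \frac{189364785}{22654} \cdot \frac{1}{3875} = \frac{37872957}{17556850}$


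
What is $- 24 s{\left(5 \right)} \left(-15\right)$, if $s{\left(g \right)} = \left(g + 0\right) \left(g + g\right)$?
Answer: $18000$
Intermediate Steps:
$s{\left(g \right)} = 2 g^{2}$ ($s{\left(g \right)} = g 2 g = 2 g^{2}$)
$- 24 s{\left(5 \right)} \left(-15\right) = - 24 \cdot 2 \cdot 5^{2} \left(-15\right) = - 24 \cdot 2 \cdot 25 \left(-15\right) = \left(-24\right) 50 \left(-15\right) = \left(-1200\right) \left(-15\right) = 18000$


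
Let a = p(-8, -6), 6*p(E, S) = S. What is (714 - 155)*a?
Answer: -559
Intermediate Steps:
p(E, S) = S/6
a = -1 (a = (1/6)*(-6) = -1)
(714 - 155)*a = (714 - 155)*(-1) = 559*(-1) = -559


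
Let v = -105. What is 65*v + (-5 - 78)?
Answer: -6908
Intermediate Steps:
65*v + (-5 - 78) = 65*(-105) + (-5 - 78) = -6825 - 83 = -6908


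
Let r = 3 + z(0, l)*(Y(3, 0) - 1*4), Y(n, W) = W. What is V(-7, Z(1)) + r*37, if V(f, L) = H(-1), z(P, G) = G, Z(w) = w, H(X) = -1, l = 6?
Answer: -778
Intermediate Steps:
V(f, L) = -1
r = -21 (r = 3 + 6*(0 - 1*4) = 3 + 6*(0 - 4) = 3 + 6*(-4) = 3 - 24 = -21)
V(-7, Z(1)) + r*37 = -1 - 21*37 = -1 - 777 = -778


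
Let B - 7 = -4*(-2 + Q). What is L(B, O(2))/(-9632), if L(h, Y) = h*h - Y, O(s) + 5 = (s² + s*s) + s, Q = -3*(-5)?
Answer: -505/2408 ≈ -0.20972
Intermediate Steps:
Q = 15
O(s) = -5 + s + 2*s² (O(s) = -5 + ((s² + s*s) + s) = -5 + ((s² + s²) + s) = -5 + (2*s² + s) = -5 + (s + 2*s²) = -5 + s + 2*s²)
B = -45 (B = 7 - 4*(-2 + 15) = 7 - 4*13 = 7 - 52 = -45)
L(h, Y) = h² - Y
L(B, O(2))/(-9632) = ((-45)² - (-5 + 2 + 2*2²))/(-9632) = (2025 - (-5 + 2 + 2*4))*(-1/9632) = (2025 - (-5 + 2 + 8))*(-1/9632) = (2025 - 1*5)*(-1/9632) = (2025 - 5)*(-1/9632) = 2020*(-1/9632) = -505/2408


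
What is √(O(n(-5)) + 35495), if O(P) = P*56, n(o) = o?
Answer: √35215 ≈ 187.66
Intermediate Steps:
O(P) = 56*P
√(O(n(-5)) + 35495) = √(56*(-5) + 35495) = √(-280 + 35495) = √35215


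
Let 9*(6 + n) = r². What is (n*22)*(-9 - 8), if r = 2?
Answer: 18700/9 ≈ 2077.8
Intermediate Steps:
n = -50/9 (n = -6 + (⅑)*2² = -6 + (⅑)*4 = -6 + 4/9 = -50/9 ≈ -5.5556)
(n*22)*(-9 - 8) = (-50/9*22)*(-9 - 8) = -1100/9*(-17) = 18700/9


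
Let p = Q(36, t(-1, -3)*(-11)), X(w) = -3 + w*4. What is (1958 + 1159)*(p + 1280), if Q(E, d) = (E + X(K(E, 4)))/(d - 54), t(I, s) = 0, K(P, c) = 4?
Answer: 71764769/18 ≈ 3.9869e+6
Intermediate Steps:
X(w) = -3 + 4*w
Q(E, d) = (13 + E)/(-54 + d) (Q(E, d) = (E + (-3 + 4*4))/(d - 54) = (E + (-3 + 16))/(-54 + d) = (E + 13)/(-54 + d) = (13 + E)/(-54 + d))
p = -49/54 (p = (13 + 36)/(-54 + 0*(-11)) = 49/(-54 + 0) = 49/(-54) = -1/54*49 = -49/54 ≈ -0.90741)
(1958 + 1159)*(p + 1280) = (1958 + 1159)*(-49/54 + 1280) = 3117*(69071/54) = 71764769/18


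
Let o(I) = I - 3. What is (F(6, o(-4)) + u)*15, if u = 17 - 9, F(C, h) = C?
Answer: 210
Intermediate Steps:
o(I) = -3 + I
u = 8
(F(6, o(-4)) + u)*15 = (6 + 8)*15 = 14*15 = 210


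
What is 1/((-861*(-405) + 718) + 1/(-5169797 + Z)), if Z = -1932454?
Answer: 7102251/2481689851172 ≈ 2.8619e-6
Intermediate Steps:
1/((-861*(-405) + 718) + 1/(-5169797 + Z)) = 1/((-861*(-405) + 718) + 1/(-5169797 - 1932454)) = 1/((348705 + 718) + 1/(-7102251)) = 1/(349423 - 1/7102251) = 1/(2481689851172/7102251) = 7102251/2481689851172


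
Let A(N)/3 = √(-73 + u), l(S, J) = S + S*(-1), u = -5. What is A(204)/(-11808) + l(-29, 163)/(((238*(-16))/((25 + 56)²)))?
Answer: -I*√78/3936 ≈ -0.0022438*I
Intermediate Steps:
l(S, J) = 0 (l(S, J) = S - S = 0)
A(N) = 3*I*√78 (A(N) = 3*√(-73 - 5) = 3*√(-78) = 3*(I*√78) = 3*I*√78)
A(204)/(-11808) + l(-29, 163)/(((238*(-16))/((25 + 56)²))) = (3*I*√78)/(-11808) + 0/(((238*(-16))/((25 + 56)²))) = (3*I*√78)*(-1/11808) + 0/((-3808/(81²))) = -I*√78/3936 + 0/((-3808/6561)) = -I*√78/3936 + 0/((-3808*1/6561)) = -I*√78/3936 + 0/(-3808/6561) = -I*√78/3936 + 0*(-6561/3808) = -I*√78/3936 + 0 = -I*√78/3936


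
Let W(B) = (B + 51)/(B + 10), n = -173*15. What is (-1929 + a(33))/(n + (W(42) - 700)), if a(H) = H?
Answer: 98592/171247 ≈ 0.57573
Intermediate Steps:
n = -2595
W(B) = (51 + B)/(10 + B)
(-1929 + a(33))/(n + (W(42) - 700)) = (-1929 + 33)/(-2595 + ((51 + 42)/(10 + 42) - 700)) = -1896/(-2595 + (93/52 - 700)) = -1896/(-2595 - 36307/52) = -1896/(-171247/52) = -1896*(-52/171247) = 98592/171247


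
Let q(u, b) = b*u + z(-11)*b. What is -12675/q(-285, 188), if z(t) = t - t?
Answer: 845/3572 ≈ 0.23656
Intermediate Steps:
z(t) = 0
q(u, b) = b*u (q(u, b) = b*u + 0*b = b*u + 0 = b*u)
-12675/q(-285, 188) = -12675/(188*(-285)) = -12675/(-53580) = -12675*(-1/53580) = 845/3572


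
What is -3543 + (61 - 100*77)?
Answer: -11182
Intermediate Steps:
-3543 + (61 - 100*77) = -3543 + (61 - 7700) = -3543 - 7639 = -11182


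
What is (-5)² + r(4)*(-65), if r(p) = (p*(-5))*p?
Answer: 5225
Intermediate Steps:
r(p) = -5*p² (r(p) = (-5*p)*p = -5*p²)
(-5)² + r(4)*(-65) = (-5)² - 5*4²*(-65) = 25 - 5*16*(-65) = 25 - 80*(-65) = 25 + 5200 = 5225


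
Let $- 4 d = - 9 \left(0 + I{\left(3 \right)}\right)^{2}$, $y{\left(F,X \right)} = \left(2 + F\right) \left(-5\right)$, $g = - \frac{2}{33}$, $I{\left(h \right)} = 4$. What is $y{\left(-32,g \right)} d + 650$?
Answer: $6050$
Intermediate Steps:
$g = - \frac{2}{33}$ ($g = \left(-2\right) \frac{1}{33} = - \frac{2}{33} \approx -0.060606$)
$y{\left(F,X \right)} = -10 - 5 F$
$d = 36$ ($d = - \frac{\left(-9\right) \left(0 + 4\right)^{2}}{4} = - \frac{\left(-9\right) 4^{2}}{4} = - \frac{\left(-9\right) 16}{4} = \left(- \frac{1}{4}\right) \left(-144\right) = 36$)
$y{\left(-32,g \right)} d + 650 = \left(-10 - -160\right) 36 + 650 = \left(-10 + 160\right) 36 + 650 = 150 \cdot 36 + 650 = 5400 + 650 = 6050$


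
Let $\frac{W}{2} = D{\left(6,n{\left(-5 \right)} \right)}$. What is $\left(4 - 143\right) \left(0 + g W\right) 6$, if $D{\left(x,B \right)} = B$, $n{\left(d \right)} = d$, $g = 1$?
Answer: $8340$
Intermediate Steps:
$W = -10$ ($W = 2 \left(-5\right) = -10$)
$\left(4 - 143\right) \left(0 + g W\right) 6 = \left(4 - 143\right) \left(0 + 1 \left(-10\right)\right) 6 = - 139 \left(0 - 10\right) 6 = - 139 \left(\left(-10\right) 6\right) = \left(-139\right) \left(-60\right) = 8340$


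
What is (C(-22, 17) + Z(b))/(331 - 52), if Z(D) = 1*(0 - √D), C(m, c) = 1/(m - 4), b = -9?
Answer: -1/7254 - I/93 ≈ -0.00013786 - 0.010753*I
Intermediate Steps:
C(m, c) = 1/(-4 + m)
Z(D) = -√D (Z(D) = 1*(-√D) = -√D)
(C(-22, 17) + Z(b))/(331 - 52) = (1/(-4 - 22) - √(-9))/(331 - 52) = (1/(-26) - 3*I)/279 = (-1/26 - 3*I)*(1/279) = -1/7254 - I/93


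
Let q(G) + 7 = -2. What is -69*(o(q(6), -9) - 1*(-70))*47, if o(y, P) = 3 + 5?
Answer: -252954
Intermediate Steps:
q(G) = -9 (q(G) = -7 - 2 = -9)
o(y, P) = 8
-69*(o(q(6), -9) - 1*(-70))*47 = -69*(8 - 1*(-70))*47 = -69*(8 + 70)*47 = -69*78*47 = -5382*47 = -252954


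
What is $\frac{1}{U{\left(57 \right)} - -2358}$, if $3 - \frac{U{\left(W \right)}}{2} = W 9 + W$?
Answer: $\frac{1}{1224} \approx 0.00081699$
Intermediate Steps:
$U{\left(W \right)} = 6 - 20 W$ ($U{\left(W \right)} = 6 - 2 \left(W 9 + W\right) = 6 - 2 \left(9 W + W\right) = 6 - 2 \cdot 10 W = 6 - 20 W$)
$\frac{1}{U{\left(57 \right)} - -2358} = \frac{1}{\left(6 - 1140\right) - -2358} = \frac{1}{\left(6 - 1140\right) + \left(2420 - 62\right)} = \frac{1}{-1134 + 2358} = \frac{1}{1224}$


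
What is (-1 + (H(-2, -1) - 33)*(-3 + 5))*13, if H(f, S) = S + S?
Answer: -923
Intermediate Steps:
H(f, S) = 2*S
(-1 + (H(-2, -1) - 33)*(-3 + 5))*13 = (-1 + (2*(-1) - 33)*(-3 + 5))*13 = (-1 + (-2 - 33)*2)*13 = (-1 - 35*2)*13 = (-1 - 70)*13 = -71*13 = -923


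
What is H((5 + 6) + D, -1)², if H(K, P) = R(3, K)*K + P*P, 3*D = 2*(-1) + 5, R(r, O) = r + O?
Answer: 32761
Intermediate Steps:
R(r, O) = O + r
D = 1 (D = (2*(-1) + 5)/3 = (-2 + 5)/3 = (⅓)*3 = 1)
H(K, P) = P² + K*(3 + K) (H(K, P) = (K + 3)*K + P*P = (3 + K)*K + P² = K*(3 + K) + P² = P² + K*(3 + K))
H((5 + 6) + D, -1)² = ((-1)² + ((5 + 6) + 1)*(3 + ((5 + 6) + 1)))² = (1 + (11 + 1)*(3 + (11 + 1)))² = (1 + 12*(3 + 12))² = (1 + 12*15)² = (1 + 180)² = 181² = 32761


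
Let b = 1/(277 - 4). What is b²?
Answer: 1/74529 ≈ 1.3418e-5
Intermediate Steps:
b = 1/273 ≈ 0.0036630
b² = (1/273)² = 1/74529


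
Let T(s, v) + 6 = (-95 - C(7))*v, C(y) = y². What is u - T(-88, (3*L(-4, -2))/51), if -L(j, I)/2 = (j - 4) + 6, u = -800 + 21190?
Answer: 347308/17 ≈ 20430.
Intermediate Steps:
u = 20390
L(j, I) = -4 - 2*j (L(j, I) = -2*((j - 4) + 6) = -2*((-4 + j) + 6) = -2*(2 + j) = -4 - 2*j)
T(s, v) = -6 - 144*v (T(s, v) = -6 + (-95 - 1*7²)*v = -6 + (-95 - 1*49)*v = -6 + (-95 - 49)*v = -6 - 144*v)
u - T(-88, (3*L(-4, -2))/51) = 20390 - (-6 - 144*3*(-4 - 2*(-4))/51) = 20390 - (-6 - 144*3*(-4 + 8)/51) = 20390 - (-6 - 144*3*4/51) = 20390 - (-6 - 1728/51) = 20390 - (-6 - 144*4/17) = 20390 - (-6 - 576/17) = 20390 - 1*(-678/17) = 20390 + 678/17 = 347308/17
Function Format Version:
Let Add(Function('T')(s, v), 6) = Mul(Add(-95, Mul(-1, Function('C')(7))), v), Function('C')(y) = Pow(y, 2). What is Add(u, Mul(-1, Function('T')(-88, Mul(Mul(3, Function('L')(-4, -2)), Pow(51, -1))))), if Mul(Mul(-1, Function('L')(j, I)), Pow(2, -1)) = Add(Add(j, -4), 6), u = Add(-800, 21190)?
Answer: Rational(347308, 17) ≈ 20430.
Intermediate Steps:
u = 20390
Function('L')(j, I) = Add(-4, Mul(-2, j)) (Function('L')(j, I) = Mul(-2, Add(Add(j, -4), 6)) = Mul(-2, Add(Add(-4, j), 6)) = Mul(-2, Add(2, j)) = Add(-4, Mul(-2, j)))
Function('T')(s, v) = Add(-6, Mul(-144, v)) (Function('T')(s, v) = Add(-6, Mul(Add(-95, Mul(-1, Pow(7, 2))), v)) = Add(-6, Mul(Add(-95, Mul(-1, 49)), v)) = Add(-6, Mul(Add(-95, -49), v)) = Add(-6, Mul(-144, v)))
Add(u, Mul(-1, Function('T')(-88, Mul(Mul(3, Function('L')(-4, -2)), Pow(51, -1))))) = Add(20390, Mul(-1, Add(-6, Mul(-144, Mul(Mul(3, Add(-4, Mul(-2, -4))), Pow(51, -1)))))) = Add(20390, Mul(-1, Add(-6, Mul(-144, Mul(Mul(3, Add(-4, 8)), Rational(1, 51)))))) = Add(20390, Mul(-1, Add(-6, Mul(-144, Mul(Mul(3, 4), Rational(1, 51)))))) = Add(20390, Mul(-1, Add(-6, Mul(-144, Mul(12, Rational(1, 51)))))) = Add(20390, Mul(-1, Add(-6, Mul(-144, Rational(4, 17))))) = Add(20390, Mul(-1, Add(-6, Rational(-576, 17)))) = Add(20390, Mul(-1, Rational(-678, 17))) = Add(20390, Rational(678, 17)) = Rational(347308, 17)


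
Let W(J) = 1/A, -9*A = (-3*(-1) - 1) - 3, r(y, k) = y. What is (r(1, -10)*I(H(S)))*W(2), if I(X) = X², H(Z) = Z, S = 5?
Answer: 225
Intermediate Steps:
A = ⅑ (A = -((-3*(-1) - 1) - 3)/9 = -((3 - 1) - 3)/9 = -(2 - 3)/9 = -⅑*(-1) = ⅑ ≈ 0.11111)
W(J) = 9 (W(J) = 1/(⅑) = 9)
(r(1, -10)*I(H(S)))*W(2) = (1*5²)*9 = (1*25)*9 = 25*9 = 225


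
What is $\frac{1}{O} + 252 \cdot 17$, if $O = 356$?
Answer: $\frac{1525105}{356} \approx 4284.0$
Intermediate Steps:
$\frac{1}{O} + 252 \cdot 17 = \frac{1}{356} + 252 \cdot 17 = \frac{1}{356} + 4284 = \frac{1525105}{356}$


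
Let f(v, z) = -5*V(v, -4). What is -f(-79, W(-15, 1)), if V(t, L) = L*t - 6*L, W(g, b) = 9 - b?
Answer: 1700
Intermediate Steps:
V(t, L) = -6*L + L*t
f(v, z) = -120 + 20*v (f(v, z) = -(-20)*(-6 + v) = -5*(24 - 4*v) = -120 + 20*v)
-f(-79, W(-15, 1)) = -(-120 + 20*(-79)) = -(-120 - 1580) = -1*(-1700) = 1700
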